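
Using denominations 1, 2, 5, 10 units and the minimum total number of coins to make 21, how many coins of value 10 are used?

21 − 2×10→1 − 1×1→0
Count of 10: 2

2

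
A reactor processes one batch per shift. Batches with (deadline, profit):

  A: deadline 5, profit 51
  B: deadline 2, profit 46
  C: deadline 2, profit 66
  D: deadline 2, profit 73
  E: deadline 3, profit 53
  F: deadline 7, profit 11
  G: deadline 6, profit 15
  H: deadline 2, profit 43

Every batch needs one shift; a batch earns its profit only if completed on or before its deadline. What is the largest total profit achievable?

269

Profit order: D=73 C=66 E=53 A=51 B=46 H=43 G=15 F=11
Assign: D→slot 2, C→slot 1, E→slot 3, A→slot 5, B skipped, H skipped, G→slot 6, F→slot 7.
Slots: [1:C] [2:D] [3:E] [5:A] [6:G] [7:F]
Profit = 66 + 73 + 53 + 51 + 15 + 11 = 269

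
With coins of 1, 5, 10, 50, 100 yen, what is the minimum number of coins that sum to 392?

10

Greedy: take as many of the largest coin as possible, then repeat with the remainder.
392 − 3×100→92 − 1×50→42 − 4×10→2 − 2×1→0
Total coins = 3 + 1 + 4 + 2 = 10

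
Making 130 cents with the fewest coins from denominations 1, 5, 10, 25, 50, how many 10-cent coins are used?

0

Greedy: take as many of the largest coin as possible, then repeat with the remainder.
130 = 2×50 + 1×25 + 1×5
Count of 10: 0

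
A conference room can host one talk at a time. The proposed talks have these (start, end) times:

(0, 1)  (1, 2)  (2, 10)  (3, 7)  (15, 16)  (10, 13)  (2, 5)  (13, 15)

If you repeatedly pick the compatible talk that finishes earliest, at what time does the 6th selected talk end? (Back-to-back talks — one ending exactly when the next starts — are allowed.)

16

Greedy by earliest finish: after sorting by end time, pick each interval compatible with the last pick.
Sorted by end: (0,1)  (1,2)  (2,5)  (3,7)  (2,10)  (10,13)  (13,15)  (15,16)
take (0,1); take (1,2); take (2,5); take (10,13); take (13,15); take (15,16).
Selected: (0,1) (1,2) (2,5) (10,13) (13,15) (15,16)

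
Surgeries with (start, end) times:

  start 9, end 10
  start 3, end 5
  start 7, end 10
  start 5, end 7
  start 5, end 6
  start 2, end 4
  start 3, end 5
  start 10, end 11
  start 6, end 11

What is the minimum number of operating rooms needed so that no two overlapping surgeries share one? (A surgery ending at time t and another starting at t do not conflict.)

Events (time:±→running): 2:+→1 3:+→2 3:+→3 … peak 3.

3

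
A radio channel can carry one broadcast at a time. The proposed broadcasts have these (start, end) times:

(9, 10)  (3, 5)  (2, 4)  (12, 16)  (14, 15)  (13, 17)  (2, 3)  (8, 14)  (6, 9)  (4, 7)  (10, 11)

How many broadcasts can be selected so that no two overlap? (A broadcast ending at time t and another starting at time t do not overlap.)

Order by finish time; keep every interval that doesn't clash with the previous kept one.
Sorted by end: (2,3)  (2,4)  (3,5)  (4,7)  (6,9)  (9,10)  (10,11)  (8,14)  (14,15)  (12,16)  (13,17)
take (2,3); skip (2,4); take (3,5); take (6,9); take (9,10); take (10,11); skip (8,14); take (14,15); skip (12,16); skip (13,17).
Selected 6 broadcasts.

6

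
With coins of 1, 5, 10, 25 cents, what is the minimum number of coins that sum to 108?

Use the largest denomination that fits, subtract, and repeat.
108 − 4×25→8 − 1×5→3 − 3×1→0
Total coins = 4 + 1 + 3 = 8

8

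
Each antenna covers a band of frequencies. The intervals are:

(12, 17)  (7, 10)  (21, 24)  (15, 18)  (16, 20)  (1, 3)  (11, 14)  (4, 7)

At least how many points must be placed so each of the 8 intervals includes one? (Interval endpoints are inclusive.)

5

Process intervals by earliest right end; each time one isn't hit yet, stab at its right endpoint.
Sorted: [1,3] [4,7] [7,10] [11,14] [12,17] [15,18] [16,20] [21,24]
{[1,3]} hit by 3; {[4,7],[7,10]} hit by 7; {[11,14],[12,17]} hit by 14; {[15,18],[16,20]} hit by 18; {[21,24]} hit by 24.
Points: 3, 7, 14, 18, 24 (5 total).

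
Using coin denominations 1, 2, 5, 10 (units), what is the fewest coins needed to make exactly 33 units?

5

Use the largest denomination that fits, subtract, and repeat.
33 − 3×10→3 − 1×2→1 − 1×1→0
Total coins = 3 + 1 + 1 = 5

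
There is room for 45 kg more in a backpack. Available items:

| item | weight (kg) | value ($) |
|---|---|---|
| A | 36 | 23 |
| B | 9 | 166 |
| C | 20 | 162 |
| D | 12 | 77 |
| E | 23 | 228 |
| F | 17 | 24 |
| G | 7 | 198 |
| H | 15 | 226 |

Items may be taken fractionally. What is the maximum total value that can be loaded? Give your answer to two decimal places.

728.78

Sort by value per unit weight and fill in that order.
Ratios (sorted): G 28.29, B 18.44, H 15.07, E 9.91, C 8.10, D 6.42, F 1.41, A 0.64
take G (7 @ 198); take B (9 @ 166); take H (15 @ 226); take 14/23 of E → 138.78. Capacity used 45/45.
Total value = 728.78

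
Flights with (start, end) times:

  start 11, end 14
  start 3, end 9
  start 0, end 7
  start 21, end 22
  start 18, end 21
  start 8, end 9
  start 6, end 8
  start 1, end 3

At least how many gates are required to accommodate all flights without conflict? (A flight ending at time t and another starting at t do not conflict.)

starts: [0, 1, 3, 6, 8, 11, 18, 21]
ends:   [3, 7, 8, 9, 9, 14, 21, 22]
s0→1 s1→2 e3→1 s3→2 s6→3  — peak 3.

3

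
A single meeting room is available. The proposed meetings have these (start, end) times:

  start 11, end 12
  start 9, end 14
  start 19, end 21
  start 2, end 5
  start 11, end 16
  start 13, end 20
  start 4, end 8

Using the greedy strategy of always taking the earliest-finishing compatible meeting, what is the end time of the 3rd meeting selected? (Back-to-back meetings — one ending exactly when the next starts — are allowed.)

20

Sort by end time and greedily take each interval whose start is ≥ the last chosen end.
By end time: (2,5), (4,8), (11,12), (9,14), (11,16), (13,20), (19,21).
Pick (2,5); next start ≥ 5 → (11,12); next start ≥ 12 → (13,20).
Selected: (2,5) (11,12) (13,20)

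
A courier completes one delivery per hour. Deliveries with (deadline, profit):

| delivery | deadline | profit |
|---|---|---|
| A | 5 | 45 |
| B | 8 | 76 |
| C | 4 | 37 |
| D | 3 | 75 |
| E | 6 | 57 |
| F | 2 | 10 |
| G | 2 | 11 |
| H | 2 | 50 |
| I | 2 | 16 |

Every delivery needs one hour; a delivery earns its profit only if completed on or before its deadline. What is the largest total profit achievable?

356

Sort by profit descending; place each in the latest free slot ≤ its deadline.
By profit: B(d8,76), D(d3,75), E(d6,57), H(d2,50), A(d5,45), C(d4,37), I(d2,16), G(d2,11), F(d2,10)
B→slot 8; D→slot 3; E→slot 6; H→slot 2; A→slot 5; C→slot 4; I→slot 1; G skipped; F skipped.
Profit = 16 + 50 + 75 + 37 + 45 + 57 + 76 = 356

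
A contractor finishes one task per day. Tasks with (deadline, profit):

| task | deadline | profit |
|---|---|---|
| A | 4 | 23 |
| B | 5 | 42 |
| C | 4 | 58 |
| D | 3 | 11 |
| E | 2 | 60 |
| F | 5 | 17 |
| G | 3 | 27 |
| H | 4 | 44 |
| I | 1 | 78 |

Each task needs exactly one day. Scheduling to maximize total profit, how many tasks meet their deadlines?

Take jobs in profit order; each goes to the latest open slot no later than its deadline.
By profit: I(d1,78), E(d2,60), C(d4,58), H(d4,44), B(d5,42), G(d3,27), A(d4,23), F(d5,17), D(d3,11)
I→slot 1; E→slot 2; C→slot 4; H→slot 3; B→slot 5; G skipped; A skipped; F skipped; D skipped.
5 of 9 scheduled.

5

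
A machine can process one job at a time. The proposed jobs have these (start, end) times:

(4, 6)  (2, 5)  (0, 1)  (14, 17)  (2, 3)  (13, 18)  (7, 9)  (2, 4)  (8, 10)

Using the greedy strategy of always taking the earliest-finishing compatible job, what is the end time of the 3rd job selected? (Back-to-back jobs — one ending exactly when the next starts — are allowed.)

6

Sort by end time and greedily take each interval whose start is ≥ the last chosen end.
Sorted by end: (0,1)  (2,3)  (2,4)  (2,5)  (4,6)  (7,9)  (8,10)  (14,17)  (13,18)
take (0,1); take (2,3); take (4,6); take (7,9); take (14,17); skip (13,18).
Selected: (0,1) (2,3) (4,6) (7,9) (14,17)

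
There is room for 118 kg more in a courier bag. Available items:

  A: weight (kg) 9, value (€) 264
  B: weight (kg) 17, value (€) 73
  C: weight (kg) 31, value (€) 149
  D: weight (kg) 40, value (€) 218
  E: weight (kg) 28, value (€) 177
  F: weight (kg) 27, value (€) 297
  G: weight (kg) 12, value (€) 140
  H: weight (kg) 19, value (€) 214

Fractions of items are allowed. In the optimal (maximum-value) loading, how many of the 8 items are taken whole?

5

Greedy by value/weight ratio, highest first.
Order: A (264/9=29.33) > G (140/12=11.67) > H (214/19=11.26) > F (297/27=11.00) > E (177/28=6.32) > D (218/40=5.45) > C (149/31=4.81) > B (73/17=4.29)
Fill: take A (9 @ 264) → take G (12 @ 140) → take H (19 @ 214) → take F (27 @ 297) → take E (28 @ 177) → take 23/40 of D → 125.35; 118/118 used.
5 item(s) taken whole; one partial (take 23/40 of D).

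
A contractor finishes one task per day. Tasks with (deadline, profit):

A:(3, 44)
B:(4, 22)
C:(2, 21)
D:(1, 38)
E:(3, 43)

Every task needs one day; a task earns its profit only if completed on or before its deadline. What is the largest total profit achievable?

Take jobs in profit order; each goes to the latest open slot no later than its deadline.
By profit: A(d3,44), E(d3,43), D(d1,38), B(d4,22), C(d2,21)
A→slot 3; E→slot 2; D→slot 1; B→slot 4; C skipped.
Profit = 38 + 43 + 44 + 22 = 147

147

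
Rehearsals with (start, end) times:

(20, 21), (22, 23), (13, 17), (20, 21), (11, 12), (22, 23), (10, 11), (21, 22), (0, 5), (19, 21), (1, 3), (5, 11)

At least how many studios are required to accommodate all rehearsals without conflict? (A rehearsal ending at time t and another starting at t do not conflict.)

Count concurrent intervals with a sweep; the peak is the room count.
Events (time:±→running): 0:+→1 1:+→2 3:-→1 5:-→0 5:+→1 10:+→2 11:-→1 11:-→0 11:+→1 12:-→0 13:+→1 17:-→0 19:+→1 20:+→2 20:+→3 … peak 3.

3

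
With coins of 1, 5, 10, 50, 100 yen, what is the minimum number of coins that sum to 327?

8

327 = 3×100 + 2×10 + 1×5 + 2×1
Total coins = 3 + 2 + 1 + 2 = 8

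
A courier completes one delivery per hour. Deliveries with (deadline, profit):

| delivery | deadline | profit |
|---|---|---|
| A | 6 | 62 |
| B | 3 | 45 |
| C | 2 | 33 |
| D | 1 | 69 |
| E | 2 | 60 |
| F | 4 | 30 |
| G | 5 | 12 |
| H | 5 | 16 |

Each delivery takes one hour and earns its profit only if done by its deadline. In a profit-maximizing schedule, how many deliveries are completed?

Take jobs in profit order; each goes to the latest open slot no later than its deadline.
By profit: D(d1,69), A(d6,62), E(d2,60), B(d3,45), C(d2,33), F(d4,30), H(d5,16), G(d5,12)
D→slot 1; A→slot 6; E→slot 2; B→slot 3; C skipped; F→slot 4; H→slot 5; G skipped.
6 of 8 scheduled.

6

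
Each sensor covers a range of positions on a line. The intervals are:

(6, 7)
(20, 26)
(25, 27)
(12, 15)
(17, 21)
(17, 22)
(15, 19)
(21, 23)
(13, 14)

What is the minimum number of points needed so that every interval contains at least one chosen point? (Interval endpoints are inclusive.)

Sort by right endpoint; whenever an interval is uncovered, place a point at its right end.
Sorted: [6,7] [13,14] [12,15] [15,19] [17,21] [17,22] [21,23] [20,26] [25,27]
{[6,7]} hit by 7; {[13,14],[12,15]} hit by 14; {[15,19],[17,21],[17,22]} hit by 19; {[21,23],[20,26]} hit by 23; {[25,27]} hit by 27.
Points: 7, 14, 19, 23, 27 (5 total).

5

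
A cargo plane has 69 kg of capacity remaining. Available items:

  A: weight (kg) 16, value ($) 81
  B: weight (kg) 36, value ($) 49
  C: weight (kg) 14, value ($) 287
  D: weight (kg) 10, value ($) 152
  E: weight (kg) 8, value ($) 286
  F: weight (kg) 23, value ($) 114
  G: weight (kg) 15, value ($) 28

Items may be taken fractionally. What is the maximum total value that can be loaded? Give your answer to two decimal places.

910.09

Greedy by value/weight ratio, highest first.
Order: E (286/8=35.75) > C (287/14=20.50) > D (152/10=15.20) > A (81/16=5.06) > F (114/23=4.96) > G (28/15=1.87) > B (49/36=1.36)
Fill: take E (8 @ 286) → take C (14 @ 287) → take D (10 @ 152) → take A (16 @ 81) → take 21/23 of F → 104.09; 69/69 used.
Total value = 910.09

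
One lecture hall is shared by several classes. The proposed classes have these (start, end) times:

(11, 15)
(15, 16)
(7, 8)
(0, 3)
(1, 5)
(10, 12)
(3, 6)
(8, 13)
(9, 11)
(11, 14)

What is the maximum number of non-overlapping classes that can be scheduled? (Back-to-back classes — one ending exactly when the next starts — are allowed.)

6

By end time: (0,3), (1,5), (3,6), (7,8), (9,11), (10,12), (8,13), (11,14), (11,15), (15,16).
Pick (0,3); next start ≥ 3 → (3,6); next start ≥ 6 → (7,8); next start ≥ 8 → (9,11); next start ≥ 11 → (11,14); next start ≥ 14 → (15,16).
Selected 6 classes.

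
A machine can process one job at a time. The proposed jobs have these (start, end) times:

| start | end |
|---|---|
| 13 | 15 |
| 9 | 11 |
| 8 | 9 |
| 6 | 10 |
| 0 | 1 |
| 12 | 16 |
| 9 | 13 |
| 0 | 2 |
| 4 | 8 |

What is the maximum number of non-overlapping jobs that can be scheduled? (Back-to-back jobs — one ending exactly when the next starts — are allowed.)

5

By end time: (0,1), (0,2), (4,8), (8,9), (6,10), (9,11), (9,13), (13,15), (12,16).
Pick (0,1); next start ≥ 1 → (4,8); next start ≥ 8 → (8,9); next start ≥ 9 → (9,11); next start ≥ 11 → (13,15).
Selected 5 jobs.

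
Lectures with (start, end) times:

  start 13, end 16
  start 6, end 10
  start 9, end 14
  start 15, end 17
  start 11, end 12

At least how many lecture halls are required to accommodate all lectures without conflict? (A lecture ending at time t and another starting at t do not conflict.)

2

Events (time:±→running): 6:+→1 9:+→2 … peak 2.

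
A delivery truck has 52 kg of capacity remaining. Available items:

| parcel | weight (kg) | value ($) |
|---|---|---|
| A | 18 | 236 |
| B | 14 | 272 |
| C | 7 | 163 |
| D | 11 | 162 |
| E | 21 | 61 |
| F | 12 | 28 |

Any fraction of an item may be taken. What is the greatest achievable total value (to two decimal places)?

Greedy by value/weight ratio, highest first.
Order: C (163/7=23.29) > B (272/14=19.43) > D (162/11=14.73) > A (236/18=13.11) > E (61/21=2.90) > F (28/12=2.33)
Fill: take C (7 @ 163) → take B (14 @ 272) → take D (11 @ 162) → take A (18 @ 236) → take 2/21 of E → 5.81; 52/52 used.
Total value = 838.81

838.81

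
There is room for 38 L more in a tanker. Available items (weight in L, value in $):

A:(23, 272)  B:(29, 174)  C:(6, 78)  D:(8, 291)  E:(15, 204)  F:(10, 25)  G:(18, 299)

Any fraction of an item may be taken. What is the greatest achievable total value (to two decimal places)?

753.20

Sort by value per unit weight and fill in that order.
Ratios (sorted): D 36.38, G 16.61, E 13.60, C 13.00, A 11.83, B 6.00, F 2.50
take D (8 @ 291); take G (18 @ 299); take 12/15 of E → 163.20. Capacity used 38/38.
Total value = 753.20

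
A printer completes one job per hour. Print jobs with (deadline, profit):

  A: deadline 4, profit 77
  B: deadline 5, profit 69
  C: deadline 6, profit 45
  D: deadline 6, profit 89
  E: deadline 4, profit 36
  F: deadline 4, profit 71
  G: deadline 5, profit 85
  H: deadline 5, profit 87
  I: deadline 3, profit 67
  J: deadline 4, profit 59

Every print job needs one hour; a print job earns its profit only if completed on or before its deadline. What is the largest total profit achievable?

Sort by profit descending; place each in the latest free slot ≤ its deadline.
Profit order: D=89 H=87 G=85 A=77 F=71 B=69 I=67 J=59 C=45 E=36
Assign: D→slot 6, H→slot 5, G→slot 4, A→slot 3, F→slot 2, B→slot 1, I skipped, J skipped, C skipped, E skipped.
Slots: [1:B] [2:F] [3:A] [4:G] [5:H] [6:D]
Profit = 69 + 71 + 77 + 85 + 87 + 89 = 478

478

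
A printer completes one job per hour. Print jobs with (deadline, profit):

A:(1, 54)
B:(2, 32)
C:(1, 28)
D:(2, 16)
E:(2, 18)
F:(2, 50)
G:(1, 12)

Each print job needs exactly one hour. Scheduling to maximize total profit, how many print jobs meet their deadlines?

2

Sort by profit descending; place each in the latest free slot ≤ its deadline.
Profit order: A=54 F=50 B=32 C=28 E=18 D=16 G=12
Assign: A→slot 1, F→slot 2, B skipped, C skipped, E skipped, D skipped, G skipped.
Slots: [1:A] [2:F]
2 of 7 scheduled.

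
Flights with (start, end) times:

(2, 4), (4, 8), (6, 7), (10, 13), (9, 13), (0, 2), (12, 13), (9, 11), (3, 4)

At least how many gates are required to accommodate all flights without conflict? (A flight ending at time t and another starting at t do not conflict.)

Events (time:±→running): 0:+→1 2:-→0 2:+→1 3:+→2 4:-→1 4:-→0 4:+→1 6:+→2 7:-→1 8:-→0 9:+→1 9:+→2 10:+→3 … peak 3.

3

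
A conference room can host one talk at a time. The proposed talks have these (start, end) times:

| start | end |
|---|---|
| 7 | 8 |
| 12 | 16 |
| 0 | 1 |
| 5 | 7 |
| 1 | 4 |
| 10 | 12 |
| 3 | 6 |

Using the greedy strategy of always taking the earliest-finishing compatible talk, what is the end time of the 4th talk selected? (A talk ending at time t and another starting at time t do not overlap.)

8

By end time: (0,1), (1,4), (3,6), (5,7), (7,8), (10,12), (12,16).
Pick (0,1); next start ≥ 1 → (1,4); next start ≥ 4 → (5,7); next start ≥ 7 → (7,8); next start ≥ 8 → (10,12); next start ≥ 12 → (12,16).
Selected: (0,1) (1,4) (5,7) (7,8) (10,12) (12,16)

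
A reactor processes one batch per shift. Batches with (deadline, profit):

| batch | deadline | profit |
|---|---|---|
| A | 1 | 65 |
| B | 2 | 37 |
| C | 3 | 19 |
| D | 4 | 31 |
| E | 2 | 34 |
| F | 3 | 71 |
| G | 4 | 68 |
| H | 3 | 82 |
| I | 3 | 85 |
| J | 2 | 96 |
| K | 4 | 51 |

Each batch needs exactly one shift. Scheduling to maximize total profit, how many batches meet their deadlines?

4

By profit: J(d2,96), I(d3,85), H(d3,82), F(d3,71), G(d4,68), A(d1,65), K(d4,51), B(d2,37), E(d2,34), D(d4,31), C(d3,19)
J→slot 2; I→slot 3; H→slot 1; F skipped; G→slot 4; A skipped; K skipped; B skipped; E skipped; D skipped; C skipped.
4 of 11 scheduled.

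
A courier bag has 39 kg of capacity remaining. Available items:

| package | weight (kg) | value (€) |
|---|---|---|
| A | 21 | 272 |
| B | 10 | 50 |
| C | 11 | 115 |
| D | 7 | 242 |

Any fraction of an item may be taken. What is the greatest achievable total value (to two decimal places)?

Ratios (sorted): D 34.57, A 12.95, C 10.45, B 5.00
take D (7 @ 242); take A (21 @ 272); take C (11 @ 115). Capacity used 39/39.
Total value = 629.00

629.00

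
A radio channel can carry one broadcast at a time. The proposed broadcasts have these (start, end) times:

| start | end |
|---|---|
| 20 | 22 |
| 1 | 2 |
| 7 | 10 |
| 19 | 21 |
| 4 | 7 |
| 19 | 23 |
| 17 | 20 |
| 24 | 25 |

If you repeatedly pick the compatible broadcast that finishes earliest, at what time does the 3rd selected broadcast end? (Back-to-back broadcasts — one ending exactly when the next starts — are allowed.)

10

By end time: (1,2), (4,7), (7,10), (17,20), (19,21), (20,22), (19,23), (24,25).
Pick (1,2); next start ≥ 2 → (4,7); next start ≥ 7 → (7,10); next start ≥ 10 → (17,20); next start ≥ 20 → (20,22); next start ≥ 22 → (24,25).
Selected: (1,2) (4,7) (7,10) (17,20) (20,22) (24,25)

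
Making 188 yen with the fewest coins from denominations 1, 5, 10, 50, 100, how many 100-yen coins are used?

Use the largest denomination that fits, subtract, and repeat.
188 = 1×100 + 1×50 + 3×10 + 1×5 + 3×1
Count of 100: 1

1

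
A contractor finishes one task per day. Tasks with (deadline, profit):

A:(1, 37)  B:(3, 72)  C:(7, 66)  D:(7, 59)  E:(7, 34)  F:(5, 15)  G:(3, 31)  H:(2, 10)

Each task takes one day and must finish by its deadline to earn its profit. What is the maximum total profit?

Sort by profit descending; place each in the latest free slot ≤ its deadline.
Profit order: B=72 C=66 D=59 A=37 E=34 G=31 F=15 H=10
Assign: B→slot 3, C→slot 7, D→slot 6, A→slot 1, E→slot 5, G→slot 2, F→slot 4, H skipped.
Slots: [1:A] [2:G] [3:B] [4:F] [5:E] [6:D] [7:C]
Profit = 37 + 31 + 72 + 15 + 34 + 59 + 66 = 314

314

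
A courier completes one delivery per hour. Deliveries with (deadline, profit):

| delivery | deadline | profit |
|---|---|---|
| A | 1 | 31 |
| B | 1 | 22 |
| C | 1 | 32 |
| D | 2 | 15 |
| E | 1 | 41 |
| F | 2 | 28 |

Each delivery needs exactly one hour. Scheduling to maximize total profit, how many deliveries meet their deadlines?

2

By profit: E(d1,41), C(d1,32), A(d1,31), F(d2,28), B(d1,22), D(d2,15)
E→slot 1; C skipped; A skipped; F→slot 2; B skipped; D skipped.
2 of 6 scheduled.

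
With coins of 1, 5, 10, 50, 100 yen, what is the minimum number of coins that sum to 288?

288 − 2×100→88 − 1×50→38 − 3×10→8 − 1×5→3 − 3×1→0
Total coins = 2 + 1 + 3 + 1 + 3 = 10

10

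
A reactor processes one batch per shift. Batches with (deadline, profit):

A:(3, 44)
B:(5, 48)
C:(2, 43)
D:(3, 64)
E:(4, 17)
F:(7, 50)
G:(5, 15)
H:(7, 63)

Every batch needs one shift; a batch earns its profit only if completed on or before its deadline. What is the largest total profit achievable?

329

By profit: D(d3,64), H(d7,63), F(d7,50), B(d5,48), A(d3,44), C(d2,43), E(d4,17), G(d5,15)
D→slot 3; H→slot 7; F→slot 6; B→slot 5; A→slot 2; C→slot 1; E→slot 4; G skipped.
Profit = 43 + 44 + 64 + 17 + 48 + 50 + 63 = 329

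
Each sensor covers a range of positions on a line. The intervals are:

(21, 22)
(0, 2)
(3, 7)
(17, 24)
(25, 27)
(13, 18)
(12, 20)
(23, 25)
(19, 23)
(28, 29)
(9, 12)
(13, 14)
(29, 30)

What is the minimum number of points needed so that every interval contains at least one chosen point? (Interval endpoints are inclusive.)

Sorted: [0,2] [3,7] [9,12] [13,14] [13,18] [12,20] [21,22] [19,23] [17,24] [23,25] [25,27] [28,29] [29,30]
{[0,2]} hit by 2; {[3,7]} hit by 7; {[9,12]} hit by 12; {[13,14],[13,18],[12,20]} hit by 14; {[21,22],[19,23],[17,24]} hit by 22; {[23,25],[25,27]} hit by 25; {[28,29],[29,30]} hit by 29.
Points: 2, 7, 12, 14, 22, 25, 29 (7 total).

7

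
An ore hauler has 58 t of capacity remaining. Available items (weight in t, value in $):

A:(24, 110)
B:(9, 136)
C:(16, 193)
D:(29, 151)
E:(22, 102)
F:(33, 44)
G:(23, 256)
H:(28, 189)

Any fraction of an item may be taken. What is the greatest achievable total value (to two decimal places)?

Order: B (136/9=15.11) > C (193/16=12.06) > G (256/23=11.13) > H (189/28=6.75) > D (151/29=5.21) > E (102/22=4.64) > A (110/24=4.58) > F (44/33=1.33)
Fill: take B (9 @ 136) → take C (16 @ 193) → take G (23 @ 256) → take 10/28 of H → 67.50; 58/58 used.
Total value = 652.50

652.50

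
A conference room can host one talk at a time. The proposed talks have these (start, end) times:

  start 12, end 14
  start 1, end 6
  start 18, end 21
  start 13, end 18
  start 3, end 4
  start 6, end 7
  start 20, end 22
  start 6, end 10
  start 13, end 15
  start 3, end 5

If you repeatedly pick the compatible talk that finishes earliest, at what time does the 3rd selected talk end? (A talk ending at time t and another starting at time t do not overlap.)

By end time: (3,4), (3,5), (1,6), (6,7), (6,10), (12,14), (13,15), (13,18), (18,21), (20,22).
Pick (3,4); next start ≥ 4 → (6,7); next start ≥ 7 → (12,14); next start ≥ 14 → (18,21).
Selected: (3,4) (6,7) (12,14) (18,21)

14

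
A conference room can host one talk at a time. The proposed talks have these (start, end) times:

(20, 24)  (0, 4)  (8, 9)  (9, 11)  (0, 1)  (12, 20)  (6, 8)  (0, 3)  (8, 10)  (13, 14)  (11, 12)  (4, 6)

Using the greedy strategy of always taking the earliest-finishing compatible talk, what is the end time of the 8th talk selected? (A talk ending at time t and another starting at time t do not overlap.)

24

Greedy by earliest finish: after sorting by end time, pick each interval compatible with the last pick.
By end time: (0,1), (0,3), (0,4), (4,6), (6,8), (8,9), (8,10), (9,11), (11,12), (13,14), (12,20), (20,24).
Pick (0,1); next start ≥ 1 → (4,6); next start ≥ 6 → (6,8); next start ≥ 8 → (8,9); next start ≥ 9 → (9,11); next start ≥ 11 → (11,12); next start ≥ 12 → (13,14); next start ≥ 14 → (20,24).
Selected: (0,1) (4,6) (6,8) (8,9) (9,11) (11,12) (13,14) (20,24)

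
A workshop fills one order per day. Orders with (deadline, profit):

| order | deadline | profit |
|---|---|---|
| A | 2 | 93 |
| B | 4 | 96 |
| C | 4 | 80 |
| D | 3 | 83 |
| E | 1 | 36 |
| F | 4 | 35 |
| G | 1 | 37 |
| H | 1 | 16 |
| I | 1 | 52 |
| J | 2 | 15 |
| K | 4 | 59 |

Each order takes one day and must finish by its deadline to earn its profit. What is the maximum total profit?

352

Take jobs in profit order; each goes to the latest open slot no later than its deadline.
Profit order: B=96 A=93 D=83 C=80 K=59 I=52 G=37 E=36 F=35 H=16 J=15
Assign: B→slot 4, A→slot 2, D→slot 3, C→slot 1, K skipped, I skipped, G skipped, E skipped, F skipped, H skipped, J skipped.
Slots: [1:C] [2:A] [3:D] [4:B]
Profit = 80 + 93 + 83 + 96 = 352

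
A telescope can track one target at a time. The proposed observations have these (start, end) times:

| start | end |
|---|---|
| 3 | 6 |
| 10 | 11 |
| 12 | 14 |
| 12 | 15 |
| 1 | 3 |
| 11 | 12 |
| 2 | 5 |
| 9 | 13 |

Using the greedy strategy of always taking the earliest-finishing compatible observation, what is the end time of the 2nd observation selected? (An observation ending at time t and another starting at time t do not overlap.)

6

By end time: (1,3), (2,5), (3,6), (10,11), (11,12), (9,13), (12,14), (12,15).
Pick (1,3); next start ≥ 3 → (3,6); next start ≥ 6 → (10,11); next start ≥ 11 → (11,12); next start ≥ 12 → (12,14).
Selected: (1,3) (3,6) (10,11) (11,12) (12,14)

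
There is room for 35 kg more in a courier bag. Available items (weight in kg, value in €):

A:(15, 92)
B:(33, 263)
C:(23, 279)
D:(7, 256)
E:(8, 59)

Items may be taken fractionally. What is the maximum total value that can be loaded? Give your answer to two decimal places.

Greedy by value/weight ratio, highest first.
Ratios (sorted): D 36.57, C 12.13, B 7.97, E 7.38, A 6.13
take D (7 @ 256); take C (23 @ 279); take 5/33 of B → 39.85. Capacity used 35/35.
Total value = 574.85

574.85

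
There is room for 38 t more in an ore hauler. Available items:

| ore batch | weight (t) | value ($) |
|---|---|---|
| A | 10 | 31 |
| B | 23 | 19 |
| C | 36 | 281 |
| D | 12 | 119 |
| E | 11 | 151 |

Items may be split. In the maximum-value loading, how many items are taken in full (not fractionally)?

2

Greedy by value/weight ratio, highest first.
Ratios (sorted): E 13.73, D 9.92, C 7.81, A 3.10, B 0.83
take E (11 @ 151); take D (12 @ 119); take 15/36 of C → 117.08. Capacity used 38/38.
2 item(s) taken whole; one partial (take 15/36 of C).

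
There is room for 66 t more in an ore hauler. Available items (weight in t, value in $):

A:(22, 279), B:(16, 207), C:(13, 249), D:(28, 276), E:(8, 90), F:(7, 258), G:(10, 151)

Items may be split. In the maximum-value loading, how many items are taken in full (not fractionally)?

4

Greedy by value/weight ratio, highest first.
Order: F (258/7=36.86) > C (249/13=19.15) > G (151/10=15.10) > B (207/16=12.94) > A (279/22=12.68) > E (90/8=11.25) > D (276/28=9.86)
Fill: take F (7 @ 258) → take C (13 @ 249) → take G (10 @ 151) → take B (16 @ 207) → take 20/22 of A → 253.64; 66/66 used.
4 item(s) taken whole; one partial (take 20/22 of A).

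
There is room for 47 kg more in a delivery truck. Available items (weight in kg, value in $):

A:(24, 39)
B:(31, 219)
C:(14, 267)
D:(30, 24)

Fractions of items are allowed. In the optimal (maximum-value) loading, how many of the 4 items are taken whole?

2

Order: C (267/14=19.07) > B (219/31=7.06) > A (39/24=1.62) > D (24/30=0.80)
Fill: take C (14 @ 267) → take B (31 @ 219) → take 2/24 of A → 3.25; 47/47 used.
2 item(s) taken whole; one partial (take 2/24 of A).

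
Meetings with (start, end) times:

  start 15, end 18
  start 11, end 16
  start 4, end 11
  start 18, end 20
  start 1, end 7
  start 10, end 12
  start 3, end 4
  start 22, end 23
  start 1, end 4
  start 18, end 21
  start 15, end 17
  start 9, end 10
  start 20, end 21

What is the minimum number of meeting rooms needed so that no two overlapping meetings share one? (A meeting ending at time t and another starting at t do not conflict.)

Count concurrent intervals with a sweep; the peak is the room count.
starts: [1, 1, 3, 4, 9, 10, 11, 15, 15, 18, 18, 20, 22]
ends:   [4, 4, 7, 10, 11, 12, 16, 17, 18, 20, 21, 21, 23]
s1→1 s1→2 s3→3  — peak 3.

3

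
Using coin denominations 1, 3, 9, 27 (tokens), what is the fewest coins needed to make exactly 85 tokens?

Greedy: take as many of the largest coin as possible, then repeat with the remainder.
85 − 3×27→4 − 1×3→1 − 1×1→0
Total coins = 3 + 1 + 1 = 5

5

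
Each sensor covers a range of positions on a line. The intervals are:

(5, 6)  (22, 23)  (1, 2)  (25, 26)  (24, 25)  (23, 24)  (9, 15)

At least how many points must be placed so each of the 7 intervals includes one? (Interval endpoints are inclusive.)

5

Sorted: [1,2] [5,6] [9,15] [22,23] [23,24] [24,25] [25,26]
{[1,2]} hit by 2; {[5,6]} hit by 6; {[9,15]} hit by 15; {[22,23],[23,24]} hit by 23; {[24,25],[25,26]} hit by 25.
Points: 2, 6, 15, 23, 25 (5 total).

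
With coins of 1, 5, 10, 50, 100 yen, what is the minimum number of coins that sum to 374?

Greedy: take as many of the largest coin as possible, then repeat with the remainder.
374 = 3×100 + 1×50 + 2×10 + 4×1
Total coins = 3 + 1 + 2 + 4 = 10

10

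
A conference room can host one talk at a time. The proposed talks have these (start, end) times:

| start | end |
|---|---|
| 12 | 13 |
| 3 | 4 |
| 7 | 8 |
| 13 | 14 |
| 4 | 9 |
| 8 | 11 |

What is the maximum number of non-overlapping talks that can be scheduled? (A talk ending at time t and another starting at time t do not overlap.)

Sorted by end: (3,4)  (7,8)  (4,9)  (8,11)  (12,13)  (13,14)
take (3,4); take (7,8); skip (4,9); take (8,11); take (12,13); take (13,14).
Selected 5 talks.

5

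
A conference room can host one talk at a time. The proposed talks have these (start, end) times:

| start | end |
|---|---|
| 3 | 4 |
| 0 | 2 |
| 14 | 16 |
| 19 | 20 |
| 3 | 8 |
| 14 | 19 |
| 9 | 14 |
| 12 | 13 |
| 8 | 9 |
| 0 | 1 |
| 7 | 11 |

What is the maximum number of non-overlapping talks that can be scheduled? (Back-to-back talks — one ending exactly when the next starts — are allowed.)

6

Greedy by earliest finish: after sorting by end time, pick each interval compatible with the last pick.
By end time: (0,1), (0,2), (3,4), (3,8), (8,9), (7,11), (12,13), (9,14), (14,16), (14,19), (19,20).
Pick (0,1); next start ≥ 1 → (3,4); next start ≥ 4 → (8,9); next start ≥ 9 → (12,13); next start ≥ 13 → (14,16); next start ≥ 16 → (19,20).
Selected 6 talks.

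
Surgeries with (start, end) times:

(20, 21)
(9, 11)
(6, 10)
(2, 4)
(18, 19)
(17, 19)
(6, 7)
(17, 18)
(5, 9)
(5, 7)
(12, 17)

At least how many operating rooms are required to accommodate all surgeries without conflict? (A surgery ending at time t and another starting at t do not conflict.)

Count concurrent intervals with a sweep; the peak is the room count.
starts: [2, 5, 5, 6, 6, 9, 12, 17, 17, 18, 20]
ends:   [4, 7, 7, 9, 10, 11, 17, 18, 19, 19, 21]
s2→1 e4→0 s5→1 s5→2 s6→3 s6→4  — peak 4.

4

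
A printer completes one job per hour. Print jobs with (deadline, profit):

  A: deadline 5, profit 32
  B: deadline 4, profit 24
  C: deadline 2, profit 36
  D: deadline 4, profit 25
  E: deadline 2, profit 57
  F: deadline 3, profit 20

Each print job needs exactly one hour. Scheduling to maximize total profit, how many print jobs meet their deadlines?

5

Sort by profit descending; place each in the latest free slot ≤ its deadline.
By profit: E(d2,57), C(d2,36), A(d5,32), D(d4,25), B(d4,24), F(d3,20)
E→slot 2; C→slot 1; A→slot 5; D→slot 4; B→slot 3; F skipped.
5 of 6 scheduled.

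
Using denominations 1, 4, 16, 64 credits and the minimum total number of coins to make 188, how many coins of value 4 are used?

3

188 − 2×64→60 − 3×16→12 − 3×4→0
Count of 4: 3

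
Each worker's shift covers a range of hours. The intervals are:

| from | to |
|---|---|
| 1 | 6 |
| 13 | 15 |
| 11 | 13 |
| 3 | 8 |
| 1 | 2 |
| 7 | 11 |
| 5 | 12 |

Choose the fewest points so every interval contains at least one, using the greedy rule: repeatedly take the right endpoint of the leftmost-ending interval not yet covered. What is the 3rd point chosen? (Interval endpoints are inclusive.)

13

Sorted: [1,2] [1,6] [3,8] [7,11] [5,12] [11,13] [13,15]
{[1,2],[1,6]} hit by 2; {[3,8],[7,11],[5,12]} hit by 8; {[11,13],[13,15]} hit by 13.
Points: 2, 8, 13 (3 total).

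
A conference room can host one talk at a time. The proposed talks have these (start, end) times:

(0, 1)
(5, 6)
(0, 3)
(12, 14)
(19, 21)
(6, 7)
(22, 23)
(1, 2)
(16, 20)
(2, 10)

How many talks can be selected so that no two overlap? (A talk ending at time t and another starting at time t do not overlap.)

By end time: (0,1), (1,2), (0,3), (5,6), (6,7), (2,10), (12,14), (16,20), (19,21), (22,23).
Pick (0,1); next start ≥ 1 → (1,2); next start ≥ 2 → (5,6); next start ≥ 6 → (6,7); next start ≥ 7 → (12,14); next start ≥ 14 → (16,20); next start ≥ 20 → (22,23).
Selected 7 talks.

7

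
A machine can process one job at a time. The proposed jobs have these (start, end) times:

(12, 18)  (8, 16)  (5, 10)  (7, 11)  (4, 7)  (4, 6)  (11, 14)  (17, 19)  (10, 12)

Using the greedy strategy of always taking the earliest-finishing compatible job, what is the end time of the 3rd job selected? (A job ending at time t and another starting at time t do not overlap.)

14

By end time: (4,6), (4,7), (5,10), (7,11), (10,12), (11,14), (8,16), (12,18), (17,19).
Pick (4,6); next start ≥ 6 → (7,11); next start ≥ 11 → (11,14); next start ≥ 14 → (17,19).
Selected: (4,6) (7,11) (11,14) (17,19)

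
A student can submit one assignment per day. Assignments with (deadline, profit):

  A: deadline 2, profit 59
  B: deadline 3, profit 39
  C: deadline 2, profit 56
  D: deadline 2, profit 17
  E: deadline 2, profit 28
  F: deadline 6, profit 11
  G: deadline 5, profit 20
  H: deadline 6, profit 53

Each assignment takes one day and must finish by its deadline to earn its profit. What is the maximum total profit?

Take jobs in profit order; each goes to the latest open slot no later than its deadline.
Profit order: A=59 C=56 H=53 B=39 E=28 G=20 D=17 F=11
Assign: A→slot 2, C→slot 1, H→slot 6, B→slot 3, E skipped, G→slot 5, D skipped, F→slot 4.
Slots: [1:C] [2:A] [3:B] [4:F] [5:G] [6:H]
Profit = 56 + 59 + 39 + 11 + 20 + 53 = 238

238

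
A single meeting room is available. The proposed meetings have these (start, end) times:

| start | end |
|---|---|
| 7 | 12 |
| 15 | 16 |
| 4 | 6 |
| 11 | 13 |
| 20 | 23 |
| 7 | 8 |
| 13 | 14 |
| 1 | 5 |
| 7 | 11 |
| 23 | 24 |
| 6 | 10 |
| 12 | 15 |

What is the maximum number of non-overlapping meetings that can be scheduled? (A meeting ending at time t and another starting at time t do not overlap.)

Greedy by earliest finish: after sorting by end time, pick each interval compatible with the last pick.
Sorted by end: (1,5)  (4,6)  (7,8)  (6,10)  (7,11)  (7,12)  (11,13)  (13,14)  (12,15)  (15,16)  (20,23)  (23,24)
take (1,5); take (7,8); skip (6,10); take (11,13); take (13,14); take (15,16); take (20,23); take (23,24).
Selected 7 meetings.

7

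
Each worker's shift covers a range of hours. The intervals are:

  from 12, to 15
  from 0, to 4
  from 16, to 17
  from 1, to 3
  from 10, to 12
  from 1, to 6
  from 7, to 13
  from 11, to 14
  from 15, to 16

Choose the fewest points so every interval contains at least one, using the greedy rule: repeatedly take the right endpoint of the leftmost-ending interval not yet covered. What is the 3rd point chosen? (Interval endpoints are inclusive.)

16

Process intervals by earliest right end; each time one isn't hit yet, stab at its right endpoint.
By right end: [1,3]  [0,4]  [1,6]  [10,12]  [7,13]  [11,14]  [12,15]  [15,16]  [16,17]
[1,3] uncovered → point at 3; [10,12] uncovered → point at 12; [15,16] uncovered → point at 16.
Points: 3, 12, 16 (3 total).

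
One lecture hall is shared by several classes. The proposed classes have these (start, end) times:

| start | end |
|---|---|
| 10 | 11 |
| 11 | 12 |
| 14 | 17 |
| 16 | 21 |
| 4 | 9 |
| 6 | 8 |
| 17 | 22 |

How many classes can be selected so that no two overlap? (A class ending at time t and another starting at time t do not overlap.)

5

Greedy by earliest finish: after sorting by end time, pick each interval compatible with the last pick.
Sorted by end: (6,8)  (4,9)  (10,11)  (11,12)  (14,17)  (16,21)  (17,22)
take (6,8); take (10,11); take (11,12); take (14,17); take (17,22).
Selected 5 classes.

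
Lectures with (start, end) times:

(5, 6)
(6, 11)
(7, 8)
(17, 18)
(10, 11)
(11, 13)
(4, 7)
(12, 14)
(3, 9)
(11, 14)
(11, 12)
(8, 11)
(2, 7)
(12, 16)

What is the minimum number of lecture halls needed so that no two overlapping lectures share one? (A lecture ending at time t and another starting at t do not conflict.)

4

The answer is the maximum number of intervals overlapping at any instant.
starts: [2, 3, 4, 5, 6, 7, 8, 10, 11, 11, 11, 12, 12, 17]
ends:   [6, 7, 7, 8, 9, 11, 11, 11, 12, 13, 14, 14, 16, 18]
s2→1 s3→2 s4→3 s5→4  — peak 4.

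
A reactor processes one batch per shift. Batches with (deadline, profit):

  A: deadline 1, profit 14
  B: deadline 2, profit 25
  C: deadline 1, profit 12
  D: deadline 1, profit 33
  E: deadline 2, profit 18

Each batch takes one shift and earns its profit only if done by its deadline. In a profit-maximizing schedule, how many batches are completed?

2

Profit order: D=33 B=25 E=18 A=14 C=12
Assign: D→slot 1, B→slot 2, E skipped, A skipped, C skipped.
Slots: [1:D] [2:B]
2 of 5 scheduled.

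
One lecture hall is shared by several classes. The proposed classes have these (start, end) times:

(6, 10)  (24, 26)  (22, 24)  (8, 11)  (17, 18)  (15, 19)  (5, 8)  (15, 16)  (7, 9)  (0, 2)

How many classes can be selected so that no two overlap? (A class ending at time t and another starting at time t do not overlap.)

7

Greedy by earliest finish: after sorting by end time, pick each interval compatible with the last pick.
By end time: (0,2), (5,8), (7,9), (6,10), (8,11), (15,16), (17,18), (15,19), (22,24), (24,26).
Pick (0,2); next start ≥ 2 → (5,8); next start ≥ 8 → (8,11); next start ≥ 11 → (15,16); next start ≥ 16 → (17,18); next start ≥ 18 → (22,24); next start ≥ 24 → (24,26).
Selected 7 classes.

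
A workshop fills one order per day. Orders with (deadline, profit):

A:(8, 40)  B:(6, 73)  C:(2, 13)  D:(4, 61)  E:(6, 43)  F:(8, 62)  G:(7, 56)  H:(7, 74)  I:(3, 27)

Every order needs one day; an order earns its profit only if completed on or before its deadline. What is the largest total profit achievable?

By profit: H(d7,74), B(d6,73), F(d8,62), D(d4,61), G(d7,56), E(d6,43), A(d8,40), I(d3,27), C(d2,13)
H→slot 7; B→slot 6; F→slot 8; D→slot 4; G→slot 5; E→slot 3; A→slot 2; I→slot 1; C skipped.
Profit = 27 + 40 + 43 + 61 + 56 + 73 + 74 + 62 = 436

436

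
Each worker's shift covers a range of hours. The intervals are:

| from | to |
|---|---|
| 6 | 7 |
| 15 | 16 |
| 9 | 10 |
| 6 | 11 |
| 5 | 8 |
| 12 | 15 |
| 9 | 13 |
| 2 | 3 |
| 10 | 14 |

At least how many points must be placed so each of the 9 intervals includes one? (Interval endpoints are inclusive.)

4

Process intervals by earliest right end; each time one isn't hit yet, stab at its right endpoint.
Sorted: [2,3] [6,7] [5,8] [9,10] [6,11] [9,13] [10,14] [12,15] [15,16]
{[2,3]} hit by 3; {[6,7],[5,8]} hit by 7; {[9,10],[6,11],[9,13],[10,14]} hit by 10; {[12,15],[15,16]} hit by 15.
Points: 3, 7, 10, 15 (4 total).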